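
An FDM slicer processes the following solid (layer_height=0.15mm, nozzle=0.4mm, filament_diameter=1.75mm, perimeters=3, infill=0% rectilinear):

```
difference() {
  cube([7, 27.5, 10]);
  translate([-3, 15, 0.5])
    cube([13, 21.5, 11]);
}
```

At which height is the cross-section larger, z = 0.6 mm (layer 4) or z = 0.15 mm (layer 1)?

layer 1 (z = 0.15 mm)

Layer 4 (z = 0.6): the 7×27.5 cube contributes its full rectangle (area 192.50 mm²); the cube at (-3, 15) (footprint 13×21.5) is included at this height (area 279.50 mm²); Subtracting the remaining from the first: starting from the 7×27.5 cube (192.50 mm²), the 13×21.5 cube at (-3, 15) partially overlaps it — only the 87.50 mm² overlap (of its 279.50 mm²) is removed, clipping the outline — area = 105.00 mm². So its area = 105.00 mm². Layer 1 (z = 0.15): the cube is present — its section is the full 7×27.5 rectangle (area 192.50 mm²); the cube at (-3, 15) is absent (z outside [0.5, 11.5]); Subtracting the remaining from the first: none of the subtracted shapes is present at this height, so the 7×27.5 cube is unchanged — area = 192.50 mm². So its area = 192.50 mm². Layer 1 is larger (192.50 vs 105.00 mm²).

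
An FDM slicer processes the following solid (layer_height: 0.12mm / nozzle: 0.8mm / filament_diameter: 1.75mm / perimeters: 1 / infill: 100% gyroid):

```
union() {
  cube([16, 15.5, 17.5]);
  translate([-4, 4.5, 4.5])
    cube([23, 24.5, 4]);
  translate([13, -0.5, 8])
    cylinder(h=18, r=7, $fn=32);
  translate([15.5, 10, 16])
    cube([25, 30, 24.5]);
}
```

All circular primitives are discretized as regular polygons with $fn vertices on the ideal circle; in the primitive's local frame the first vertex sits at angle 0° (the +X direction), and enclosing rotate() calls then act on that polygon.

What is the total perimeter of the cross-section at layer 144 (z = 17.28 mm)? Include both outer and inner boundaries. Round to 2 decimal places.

At z = 17.28 mm: the cube (footprint 16×15.5) is included at this height (perimeter 63.00 mm); the cube at (-4, 4.5) does not reach this height (z outside [4.5, 8.5]); the cylinder at (13, -0.5): section is a regular 32-gon, circumradius r=7 (perimeter = 2·32·7.000·sin(180°/32) = 43.91 mm); the cube at (15.5, 10) (footprint 25×30) is included at this height (perimeter 110.00 mm); Taking the union: the regions partially overlap (shared area 56.27 mm²), so the edge portions inside another operand are dropped and the merged outline is re-measured after clipping — boundary = 175.58 mm. Overall, the cross-section is a single solid region. Total boundary length (outer) = 175.58 mm.

175.58 mm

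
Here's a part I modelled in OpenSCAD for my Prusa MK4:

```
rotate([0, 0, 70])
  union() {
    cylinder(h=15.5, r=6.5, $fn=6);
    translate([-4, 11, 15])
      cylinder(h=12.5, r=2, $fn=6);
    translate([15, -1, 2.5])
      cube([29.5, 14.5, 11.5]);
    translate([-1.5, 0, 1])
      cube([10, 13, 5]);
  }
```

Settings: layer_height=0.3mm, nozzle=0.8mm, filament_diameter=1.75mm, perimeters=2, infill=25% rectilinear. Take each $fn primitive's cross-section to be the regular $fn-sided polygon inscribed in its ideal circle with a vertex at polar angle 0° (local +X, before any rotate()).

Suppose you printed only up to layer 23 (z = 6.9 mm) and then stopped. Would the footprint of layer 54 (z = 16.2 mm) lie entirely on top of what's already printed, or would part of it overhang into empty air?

part overhangs

Compare the two slices. At z = 6.9: the r=6.5 cylinder gives a regular 6-gon of circumradius 6.5 (constant along its height) (area = (6/2)·6.500²·sin(360°/6) = 109.77 mm²); the cylinder at (-4, 11) does not reach this height (z outside [15, 27.5]); the 29.5×14.5 cube at (15, -1) contributes its full rectangle (area 427.75 mm²); the cube at (-1.5, 0) is not intersected at this z (z outside [1, 6]); Merging all regions: the 2 present regions are separate (no shared area or edge), so areas and boundary lengths simply add and each stays a separate island — area = 537.52 mm²; (rotated 70° about Z; rotation is an isometry so areas/perimeters/island counts are preserved). At z = 16.2: the cylinder is absent (z outside [0, 15.5]); the r=2 cylinder at (-4, 11) contributes a regular 6-gon of circumradius 2 (area = (6/2)·2.000²·sin(360°/6) = 10.39 mm²); the cube at (15, -1) is absent (z outside [2.5, 14]); the cube at (-1.5, 0) does not reach this height (z outside [1, 6]); Combining (union): only the r=2 cylinder at (-4, 11) is present, so the union is just that shape — area = 10.39 mm²; (whole slice rotated 70° about Z — lengths, areas and connectivity unchanged). Checking containment: at z = 16.2 the cross-section extends beyond the z = 6.9 cross-section by about 10.39 mm².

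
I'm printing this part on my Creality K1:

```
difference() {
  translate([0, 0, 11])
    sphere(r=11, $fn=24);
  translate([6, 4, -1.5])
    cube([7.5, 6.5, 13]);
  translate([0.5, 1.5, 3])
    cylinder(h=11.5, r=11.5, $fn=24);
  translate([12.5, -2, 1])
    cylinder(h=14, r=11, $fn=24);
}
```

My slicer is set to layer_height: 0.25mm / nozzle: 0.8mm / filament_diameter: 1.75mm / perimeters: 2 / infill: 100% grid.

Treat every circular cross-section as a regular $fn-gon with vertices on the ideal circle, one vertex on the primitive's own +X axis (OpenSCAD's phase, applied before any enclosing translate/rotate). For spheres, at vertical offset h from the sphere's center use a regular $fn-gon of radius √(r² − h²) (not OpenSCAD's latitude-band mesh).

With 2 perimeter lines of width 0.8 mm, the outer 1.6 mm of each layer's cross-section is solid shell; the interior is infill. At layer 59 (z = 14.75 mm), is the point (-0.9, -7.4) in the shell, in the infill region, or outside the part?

At z = 14.75 mm: the r=11 sphere slices to a regular 24-gon of circumradius 10.341 (√(r²−h²) with h=3.75 from center); the cube at (6, 4) is absent (z outside [-1.5, 11.5]); the cylinder at (0.5, 1.5) is absent (z outside [3, 14.5]); the r=11 cylinder at (12.5, -2) gives a regular 24-gon of circumradius 11 (constant along its height); After the difference (first − rest): starting from the r=11 sphere, the r=11 cylinder at (12.5, -2) partially overlaps it — only the 101.85 mm² overlap (of its 375.81 mm²) is removed, clipping the outline — 1 connected region. Overall, the cross-section is a single solid region. The nearest boundary edge runs (-0.00, -10.34)→(-2.68, -9.99); distance from the point to it = 2.80 mm. The point is inside the cross-section and 2.80 mm from the nearest boundary — more than the 1.6 mm shell width (2 × 0.8), so it's in the infill interior.

infill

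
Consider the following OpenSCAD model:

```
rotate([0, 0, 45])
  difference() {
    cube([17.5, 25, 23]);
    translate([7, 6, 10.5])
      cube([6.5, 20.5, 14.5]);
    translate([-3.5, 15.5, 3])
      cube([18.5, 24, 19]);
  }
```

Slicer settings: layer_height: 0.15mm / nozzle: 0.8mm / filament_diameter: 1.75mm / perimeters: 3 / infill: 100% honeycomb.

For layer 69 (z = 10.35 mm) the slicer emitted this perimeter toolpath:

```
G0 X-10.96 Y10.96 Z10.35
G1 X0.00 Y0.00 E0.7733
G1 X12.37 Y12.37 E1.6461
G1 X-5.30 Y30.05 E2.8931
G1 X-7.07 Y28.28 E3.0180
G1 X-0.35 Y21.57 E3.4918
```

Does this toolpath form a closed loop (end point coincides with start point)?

Start point (G0): (-10.96, 10.96). End point (last G1): the path does not return to the start — open.

no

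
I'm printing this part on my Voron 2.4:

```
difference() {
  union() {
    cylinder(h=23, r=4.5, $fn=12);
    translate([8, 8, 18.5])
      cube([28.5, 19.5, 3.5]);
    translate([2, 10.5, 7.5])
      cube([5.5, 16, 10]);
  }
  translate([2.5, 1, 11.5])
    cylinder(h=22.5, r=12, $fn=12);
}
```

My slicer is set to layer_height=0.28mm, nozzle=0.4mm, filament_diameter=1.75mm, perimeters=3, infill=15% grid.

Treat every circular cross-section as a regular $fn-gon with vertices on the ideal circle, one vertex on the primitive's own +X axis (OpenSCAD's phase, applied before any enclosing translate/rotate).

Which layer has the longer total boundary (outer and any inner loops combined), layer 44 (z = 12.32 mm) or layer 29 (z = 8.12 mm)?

Layer 44 (z = 12.32): the cylinder: section is a regular 12-gon, circumradius r=4.5 (perimeter = 2·12·4.500·sin(180°/12) = 27.95 mm); the cube at (8, 8) does not reach this height (z outside [18.5, 22]); the cube at (2, 10.5) (footprint 5.5×16) is included at this height (perimeter 43.00 mm); Taking the union: the 2 present regions are separate (no shared area or edge), so areas and boundary lengths simply add and each stays a separate island — boundary = 70.95 mm; the r=12 cylinder at (2.5, 1) gives a regular 12-gon of circumradius 12 (constant along its height) (perimeter = 2·12·12.000·sin(180°/12) = 74.54 mm); After the difference (first − rest): starting from that combined region, the r=12 cylinder at (2.5, 1) partially overlaps it — only the 71.12 mm² overlap (of its 432.00 mm²) is removed, clipping the outline — boundary = 39.67 mm. So its perimeter = 39.67 mm. Layer 29 (z = 8.12): the r=4.5 cylinder gives a regular 12-gon of circumradius 4.5 (constant along its height) (perimeter = 2·12·4.500·sin(180°/12) = 27.95 mm); the cube at (8, 8) does not reach this height (z outside [18.5, 22]); the cube at (2, 10.5) (footprint 5.5×16) is included at this height (perimeter 43.00 mm); Combining (union): the 2 present regions are separate (no shared area or edge), so areas and boundary lengths simply add and each stays a separate island — boundary = 70.95 mm; the cylinder at (2.5, 1) is absent (z outside [11.5, 34]); Subtracting the remaining from the first: none of the subtracted shapes is present at this height, so that combined region is unchanged — boundary = 70.95 mm. So its perimeter = 70.95 mm. Layer 29 is larger (70.95 vs 39.67 mm).

layer 29 (z = 8.12 mm)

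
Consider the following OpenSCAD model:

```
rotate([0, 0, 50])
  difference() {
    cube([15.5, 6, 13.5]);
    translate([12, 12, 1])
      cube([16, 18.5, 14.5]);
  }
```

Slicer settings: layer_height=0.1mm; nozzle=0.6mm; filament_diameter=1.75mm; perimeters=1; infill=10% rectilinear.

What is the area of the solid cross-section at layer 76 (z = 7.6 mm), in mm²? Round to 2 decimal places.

At z = 7.6 mm: the 15.5×6 cube contributes its full rectangle (area 93.00 mm²); the 16×18.5 cube at (12, 12) contributes its full rectangle (area 296.00 mm²); After the difference (first − rest): starting from the 15.5×6 cube (93.00 mm²), the 16×18.5 cube at (12, 12) misses the remaining region (no effect) — area = 93.00 mm²; (whole slice rotated 50° about Z — lengths, areas and connectivity unchanged). Overall, the cross-section is a single solid region. Net area = 93.00 mm².

93.00 mm²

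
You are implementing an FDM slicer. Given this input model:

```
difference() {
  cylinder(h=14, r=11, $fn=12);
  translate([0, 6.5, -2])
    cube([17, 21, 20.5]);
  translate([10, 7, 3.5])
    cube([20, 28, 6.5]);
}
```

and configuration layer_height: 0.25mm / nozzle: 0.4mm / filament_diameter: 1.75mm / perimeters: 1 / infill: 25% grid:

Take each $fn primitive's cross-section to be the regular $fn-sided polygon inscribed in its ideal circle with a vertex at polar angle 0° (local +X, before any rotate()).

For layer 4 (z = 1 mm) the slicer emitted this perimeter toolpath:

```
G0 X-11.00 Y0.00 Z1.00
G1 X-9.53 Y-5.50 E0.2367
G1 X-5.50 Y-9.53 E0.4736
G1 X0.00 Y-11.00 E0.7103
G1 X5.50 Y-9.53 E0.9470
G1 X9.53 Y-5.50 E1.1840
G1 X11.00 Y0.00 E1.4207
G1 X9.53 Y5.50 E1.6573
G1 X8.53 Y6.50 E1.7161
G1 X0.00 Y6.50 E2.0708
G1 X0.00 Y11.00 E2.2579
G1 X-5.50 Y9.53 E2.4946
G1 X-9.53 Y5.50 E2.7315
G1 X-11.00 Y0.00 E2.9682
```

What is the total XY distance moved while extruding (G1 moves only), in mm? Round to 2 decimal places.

Sum the Euclidean lengths of each G1 segment: total = 71.39 mm.

71.39 mm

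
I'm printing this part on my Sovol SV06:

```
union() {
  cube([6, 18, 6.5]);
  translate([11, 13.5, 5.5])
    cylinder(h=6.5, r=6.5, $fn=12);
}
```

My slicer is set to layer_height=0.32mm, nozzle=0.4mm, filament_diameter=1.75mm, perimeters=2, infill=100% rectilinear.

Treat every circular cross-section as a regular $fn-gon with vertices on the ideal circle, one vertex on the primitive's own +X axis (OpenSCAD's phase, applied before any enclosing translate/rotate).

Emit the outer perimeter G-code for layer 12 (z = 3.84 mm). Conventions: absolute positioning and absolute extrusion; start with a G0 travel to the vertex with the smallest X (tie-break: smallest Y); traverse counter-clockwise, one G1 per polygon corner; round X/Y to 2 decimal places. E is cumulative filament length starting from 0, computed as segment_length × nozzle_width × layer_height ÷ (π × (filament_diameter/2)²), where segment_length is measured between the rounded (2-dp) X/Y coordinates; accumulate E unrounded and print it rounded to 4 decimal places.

G0 X0.00 Y0.00 Z3.84
G1 X6.00 Y0.00 E0.3193
G1 X6.00 Y18.00 E1.2772
G1 X0.00 Y18.00 E1.5965
G1 X0.00 Y0.00 E2.5544

At z = 3.84 mm: the cube (footprint 6×18) is included at this height; the cylinder at (11, 13.5) is not intersected at this z (z outside [5.5, 12]); Merging all regions: only the 6×18 cube is present, so the union is just that shape — 1 connected region. The outline is a single polygon with 4 vertices. Extrusion per mm of travel: 0.4 × 0.32 / (π × 0.875²) = 0.053216. Accumulating E over each segment gives final E = 2.5544.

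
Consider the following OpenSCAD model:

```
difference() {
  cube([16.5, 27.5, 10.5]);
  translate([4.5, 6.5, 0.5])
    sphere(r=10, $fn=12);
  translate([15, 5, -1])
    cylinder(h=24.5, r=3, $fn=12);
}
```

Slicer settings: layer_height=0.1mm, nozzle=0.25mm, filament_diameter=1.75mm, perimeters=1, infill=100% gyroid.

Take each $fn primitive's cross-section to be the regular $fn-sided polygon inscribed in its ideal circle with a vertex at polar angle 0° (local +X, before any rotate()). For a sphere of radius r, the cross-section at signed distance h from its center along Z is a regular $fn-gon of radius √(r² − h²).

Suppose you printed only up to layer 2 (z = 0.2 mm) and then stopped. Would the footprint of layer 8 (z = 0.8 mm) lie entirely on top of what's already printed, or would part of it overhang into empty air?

Compare the two slices. At z = 0.2: the cube (footprint 16.5×27.5) is included at this height (area 453.75 mm²); the sphere at (4.5, 6.5): section is a regular 12-gon, circumradius = √(r²−h²) = √(10²−0.3²) = 9.995 (area = (12/2)·9.995²·sin(360°/12) = 299.73 mm²); the r=3 cylinder at (15, 5) contributes a regular 12-gon of circumradius 3 (area = (12/2)·3.000²·sin(360°/12) = 27.00 mm²); After the difference (first − rest): starting from the 16.5×27.5 cube (453.75 mm²), the r=10 sphere at (4.5, 6.5) partially overlaps it — only the 204.93 mm² overlap (of its 299.73 mm²) is removed, clipping the outline; the r=3 cylinder at (15, 5) partially overlaps it — only the 13.97 mm² overlap (of its 27.00 mm²) is removed, clipping the outline — area = 234.85 mm². At z = 0.8: the cube (footprint 16.5×27.5) is included at this height (area 453.75 mm²); the sphere at (4.5, 6.5): section is a regular 12-gon, circumradius = √(r²−h²) = √(10²−0.3²) = 9.995 (area = (12/2)·9.995²·sin(360°/12) = 299.73 mm²); the r=3 cylinder at (15, 5) contributes a regular 12-gon of circumradius 3 (area = (12/2)·3.000²·sin(360°/12) = 27.00 mm²); Subtracting the remaining from the first: starting from the 16.5×27.5 cube (453.75 mm²), the r=10 sphere at (4.5, 6.5) partially overlaps it — only the 204.93 mm² overlap (of its 299.73 mm²) is removed, clipping the outline; the r=3 cylinder at (15, 5) partially overlaps it — only the 13.97 mm² overlap (of its 27.00 mm²) is removed, clipping the outline — area = 234.85 mm². Checking containment: the cross-section at z = 0.8 is a subset of the cross-section at z = 0.2.

entirely on top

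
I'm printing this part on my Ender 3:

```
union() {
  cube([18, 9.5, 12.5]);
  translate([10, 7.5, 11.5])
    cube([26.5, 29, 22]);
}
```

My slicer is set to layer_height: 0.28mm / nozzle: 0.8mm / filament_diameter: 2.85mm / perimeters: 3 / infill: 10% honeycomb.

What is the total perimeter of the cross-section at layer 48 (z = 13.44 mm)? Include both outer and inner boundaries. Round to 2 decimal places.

At z = 13.44 mm: the cube is not intersected at this z (z outside [0, 12.5]); the cube at (10, 7.5) is present — its section is the full 26.5×29 rectangle (perimeter 111.00 mm); Taking the union: only the 26.5×29 cube at (10, 7.5) is present, so the union is just that shape — boundary = 111.00 mm. Overall, the cross-section is a single solid region. Total boundary length (outer) = 111.00 mm.

111.00 mm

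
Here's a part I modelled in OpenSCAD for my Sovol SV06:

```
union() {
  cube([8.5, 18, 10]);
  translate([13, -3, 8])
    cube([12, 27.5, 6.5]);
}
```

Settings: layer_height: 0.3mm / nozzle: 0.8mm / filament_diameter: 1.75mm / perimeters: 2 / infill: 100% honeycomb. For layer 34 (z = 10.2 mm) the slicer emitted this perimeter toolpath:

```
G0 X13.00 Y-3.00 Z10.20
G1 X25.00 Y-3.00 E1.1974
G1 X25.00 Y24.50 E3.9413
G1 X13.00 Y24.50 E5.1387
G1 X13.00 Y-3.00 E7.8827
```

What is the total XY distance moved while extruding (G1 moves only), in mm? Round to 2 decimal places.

79.00 mm

Sum the Euclidean lengths of each G1 segment: total = 79.00 mm.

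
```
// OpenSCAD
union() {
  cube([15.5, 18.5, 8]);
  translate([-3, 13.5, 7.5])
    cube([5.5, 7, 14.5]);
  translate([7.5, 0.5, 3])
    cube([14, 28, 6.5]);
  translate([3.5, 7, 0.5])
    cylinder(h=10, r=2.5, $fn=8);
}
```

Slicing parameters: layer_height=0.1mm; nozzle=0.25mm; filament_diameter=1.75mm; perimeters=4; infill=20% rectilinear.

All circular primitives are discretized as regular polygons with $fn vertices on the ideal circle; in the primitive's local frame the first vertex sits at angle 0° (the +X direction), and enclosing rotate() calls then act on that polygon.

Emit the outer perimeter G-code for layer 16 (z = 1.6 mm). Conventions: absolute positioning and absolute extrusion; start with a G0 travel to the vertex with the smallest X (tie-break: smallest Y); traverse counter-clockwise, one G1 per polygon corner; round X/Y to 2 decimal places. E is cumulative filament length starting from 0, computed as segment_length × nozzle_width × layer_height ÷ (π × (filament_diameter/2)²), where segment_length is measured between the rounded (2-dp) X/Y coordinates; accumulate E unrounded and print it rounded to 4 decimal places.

At z = 1.6 mm: the cube is present — its section is the full 15.5×18.5 rectangle; the cube at (-3, 13.5) is absent (z outside [7.5, 22]); the cube at (7.5, 0.5) does not reach this height (z outside [3, 9.5]); the r=2.5 cylinder at (3.5, 7) contributes a regular 8-gon of circumradius 2.5; Combining (union): the r=2.5 cylinder at (3.5, 7) lies entirely inside the 15.5×18.5 cube, so the union is just the 15.5×18.5 cube — 1 connected region. The outline is a single polygon with 4 vertices. Extrusion per mm of travel: 0.25 × 0.1 / (π × 0.875²) = 0.010394. Accumulating E over each segment gives final E = 0.7068.

G0 X0.00 Y0.00 Z1.60
G1 X15.50 Y0.00 E0.1611
G1 X15.50 Y18.50 E0.3534
G1 X0.00 Y18.50 E0.5145
G1 X0.00 Y0.00 E0.7068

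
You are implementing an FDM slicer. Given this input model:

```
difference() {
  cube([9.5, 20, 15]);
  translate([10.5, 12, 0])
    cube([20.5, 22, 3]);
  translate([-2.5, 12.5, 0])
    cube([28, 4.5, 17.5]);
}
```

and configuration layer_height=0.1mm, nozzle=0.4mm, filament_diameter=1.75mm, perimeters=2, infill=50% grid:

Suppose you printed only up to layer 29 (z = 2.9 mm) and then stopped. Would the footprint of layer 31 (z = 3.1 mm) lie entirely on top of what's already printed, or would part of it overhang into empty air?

Compare the two slices. At z = 2.9: the 9.5×20 cube contributes its full rectangle (area 190.00 mm²); the 20.5×22 cube at (10.5, 12) contributes its full rectangle (area 451.00 mm²); the cube at (-2.5, 12.5) is present — its section is the full 28×4.5 rectangle (area 126.00 mm²); After the difference (first − rest): starting from the 9.5×20 cube (190.00 mm²), the 20.5×22 cube at (10.5, 12) misses the remaining region (no effect); the 28×4.5 cube at (-2.5, 12.5) partially overlaps it — only the 42.75 mm² overlap (of its 126.00 mm²) is removed, clipping the outline — area = 147.25 mm². At z = 3.1: the cube is present — its section is the full 9.5×20 rectangle (area 190.00 mm²); the cube at (10.5, 12) does not reach this height (z outside [0, 3]); the cube at (-2.5, 12.5) (footprint 28×4.5) is included at this height (area 126.00 mm²); Subtracting the remaining from the first: starting from the 9.5×20 cube (190.00 mm²), the 28×4.5 cube at (-2.5, 12.5) partially overlaps it — only the 42.75 mm² overlap (of its 126.00 mm²) is removed, clipping the outline — area = 147.25 mm². Checking containment: the cross-section at z = 3.1 is a subset of the cross-section at z = 2.9.

entirely on top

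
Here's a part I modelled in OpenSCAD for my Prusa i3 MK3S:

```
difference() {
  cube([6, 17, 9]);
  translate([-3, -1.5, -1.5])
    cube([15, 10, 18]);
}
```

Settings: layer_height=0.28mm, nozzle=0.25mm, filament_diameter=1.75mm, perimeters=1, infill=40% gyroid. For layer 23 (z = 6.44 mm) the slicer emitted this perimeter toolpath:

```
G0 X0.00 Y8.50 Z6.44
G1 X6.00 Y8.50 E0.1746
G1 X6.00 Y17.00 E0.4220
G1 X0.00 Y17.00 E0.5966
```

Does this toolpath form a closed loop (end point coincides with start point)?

no

Start point (G0): (0.00, 8.50). End point (last G1): the path does not return to the start — open.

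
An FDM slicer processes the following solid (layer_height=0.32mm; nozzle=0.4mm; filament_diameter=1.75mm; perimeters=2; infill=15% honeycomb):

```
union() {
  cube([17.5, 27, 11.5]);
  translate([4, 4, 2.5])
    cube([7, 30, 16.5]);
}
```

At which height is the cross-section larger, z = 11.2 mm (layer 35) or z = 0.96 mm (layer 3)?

layer 35 (z = 11.2 mm)

Layer 35 (z = 11.2): the 17.5×27 cube contributes its full rectangle (area 472.50 mm²); the cube at (4, 4) is present — its section is the full 7×30 rectangle (area 210.00 mm²); Combining (union): the regions partially overlap — summed areas 682.50 mm² minus the doubly-counted overlap 161.00 mm² gives 521.50 mm² — area = 521.50 mm². So its area = 521.50 mm². Layer 3 (z = 0.96): the cube (footprint 17.5×27) is included at this height (area 472.50 mm²); the cube at (4, 4) is not intersected at this z (z outside [2.5, 19]); Taking the union: only the 17.5×27 cube is present, so the union is just that shape — area = 472.50 mm². So its area = 472.50 mm². Layer 35 is larger (521.50 vs 472.50 mm²).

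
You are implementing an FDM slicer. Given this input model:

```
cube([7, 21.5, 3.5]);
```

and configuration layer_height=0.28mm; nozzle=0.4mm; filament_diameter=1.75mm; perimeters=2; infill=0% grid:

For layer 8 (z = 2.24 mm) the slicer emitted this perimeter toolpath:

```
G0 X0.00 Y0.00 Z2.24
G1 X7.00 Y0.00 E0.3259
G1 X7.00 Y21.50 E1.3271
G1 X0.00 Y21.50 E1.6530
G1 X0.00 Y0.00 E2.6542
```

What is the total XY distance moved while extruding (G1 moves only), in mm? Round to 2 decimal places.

57.00 mm

Sum the Euclidean lengths of each G1 segment: total = 57.00 mm.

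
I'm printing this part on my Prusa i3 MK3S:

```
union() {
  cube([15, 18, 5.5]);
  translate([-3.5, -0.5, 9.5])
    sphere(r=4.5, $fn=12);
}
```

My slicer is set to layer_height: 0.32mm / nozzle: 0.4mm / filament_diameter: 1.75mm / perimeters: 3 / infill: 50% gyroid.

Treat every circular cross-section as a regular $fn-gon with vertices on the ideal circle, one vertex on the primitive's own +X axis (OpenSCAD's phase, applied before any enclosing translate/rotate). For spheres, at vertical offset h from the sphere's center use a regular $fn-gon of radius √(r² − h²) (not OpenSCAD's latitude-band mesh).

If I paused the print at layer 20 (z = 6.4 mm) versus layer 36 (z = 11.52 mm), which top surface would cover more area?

Layer 20 (z = 6.4): the cube does not reach this height (z outside [0, 5.5]); the r=4.5 sphere at (-3.5, -0.5) contributes a regular 12-gon of circumradius √(4.5²−3.1²) = 3.262 (area = (12/2)·3.262²·sin(360°/12) = 31.92 mm²); Merging all regions: only the r=4.5 sphere at (-3.5, -0.5) is present, so the union is just that shape — area = 31.92 mm². So its area = 31.92 mm². Layer 36 (z = 11.52): the cube does not reach this height (z outside [0, 5.5]); the r=4.5 sphere at (-3.5, -0.5) contributes a regular 12-gon of circumradius √(4.5²−2.02²) = 4.021 (area = (12/2)·4.021²·sin(360°/12) = 48.51 mm²); Combining (union): only the r=4.5 sphere at (-3.5, -0.5) is present, so the union is just that shape — area = 48.51 mm². So its area = 48.51 mm². Layer 36 is larger (48.51 vs 31.92 mm²).

layer 36 (z = 11.52 mm)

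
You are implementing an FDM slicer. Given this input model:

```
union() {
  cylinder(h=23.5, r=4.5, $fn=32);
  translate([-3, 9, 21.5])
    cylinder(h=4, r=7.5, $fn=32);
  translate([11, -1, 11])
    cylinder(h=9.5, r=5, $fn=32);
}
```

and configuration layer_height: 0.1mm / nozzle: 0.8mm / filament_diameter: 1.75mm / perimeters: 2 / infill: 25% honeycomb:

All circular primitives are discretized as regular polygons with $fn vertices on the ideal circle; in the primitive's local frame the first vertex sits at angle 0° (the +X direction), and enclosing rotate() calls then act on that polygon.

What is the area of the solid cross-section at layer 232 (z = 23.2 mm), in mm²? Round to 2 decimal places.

227.02 mm²

At z = 23.2 mm: the r=4.5 cylinder gives a regular 32-gon of circumradius 4.5 (constant along its height) (area = (32/2)·4.500²·sin(360°/32) = 63.21 mm²); the cylinder at (-3, 9): section is a regular 32-gon, circumradius r=7.5 (area = (32/2)·7.500²·sin(360°/32) = 175.58 mm²); the cylinder at (11, -1) is absent (z outside [11, 20.5]); Combining (union): the regions partially overlap — summed areas 238.79 mm² minus the doubly-counted overlap 11.77 mm² gives 227.02 mm² — area = 227.02 mm². Overall, the cross-section is a single solid region. Net area = 227.02 mm².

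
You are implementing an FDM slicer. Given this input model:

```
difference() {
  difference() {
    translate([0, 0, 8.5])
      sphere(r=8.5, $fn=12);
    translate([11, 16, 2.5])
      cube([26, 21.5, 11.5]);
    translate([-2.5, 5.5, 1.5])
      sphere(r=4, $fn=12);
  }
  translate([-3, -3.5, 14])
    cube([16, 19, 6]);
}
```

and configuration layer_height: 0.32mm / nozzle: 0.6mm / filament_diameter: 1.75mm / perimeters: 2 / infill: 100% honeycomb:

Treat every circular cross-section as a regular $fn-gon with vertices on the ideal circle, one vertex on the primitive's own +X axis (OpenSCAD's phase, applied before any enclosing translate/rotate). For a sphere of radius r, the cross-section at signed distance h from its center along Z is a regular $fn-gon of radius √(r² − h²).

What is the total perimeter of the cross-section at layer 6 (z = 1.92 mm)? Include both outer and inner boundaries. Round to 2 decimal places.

At z = 1.92 mm: the sphere: section is a regular 12-gon, circumradius = √(r²−h²) = √(8.5²−6.58²) = 5.381 (perimeter = 2·12·5.381·sin(180°/12) = 33.42 mm); the cube at (11, 16) is not intersected at this z (z outside [2.5, 14]); the r=4 sphere at (-2.5, 5.5) contributes a regular 12-gon of circumradius √(4²−0.42²) = 3.978 (perimeter = 2·12·3.978·sin(180°/12) = 24.71 mm); Taking the first minus the rest: starting from the r=8.5 sphere, the r=4 sphere at (-2.5, 5.5) partially overlaps it — only the 14.53 mm² overlap (of its 47.47 mm²) is removed, clipping the outline — boundary = 34.20 mm; the cube at (-3, -3.5) does not reach this height (z outside [14, 20]); Taking the first minus the rest: none of the subtracted shapes is present at this height, so the result so far is unchanged — boundary = 34.20 mm. Overall, the cross-section is a single solid region. Total boundary length (outer) = 34.20 mm.

34.20 mm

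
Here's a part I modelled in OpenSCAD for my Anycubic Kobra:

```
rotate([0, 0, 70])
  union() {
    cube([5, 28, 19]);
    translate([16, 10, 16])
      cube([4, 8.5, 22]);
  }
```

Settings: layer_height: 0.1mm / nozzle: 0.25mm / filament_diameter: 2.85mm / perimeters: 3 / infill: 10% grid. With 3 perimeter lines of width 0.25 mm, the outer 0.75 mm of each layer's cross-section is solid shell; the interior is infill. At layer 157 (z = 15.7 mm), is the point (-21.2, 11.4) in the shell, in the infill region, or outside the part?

At z = 15.7 mm: the 5×28 cube contributes its full rectangle; the cube at (16, 10) is not intersected at this z (z outside [16, 38]); Merging all regions: only the 5×28 cube is present, so the union is just that shape — 1 connected region; (rotated 70° about Z; rotation is an isometry so areas/perimeters/island counts are preserved). Overall, the cross-section is a single solid region. Undo the 70° rotation: the query point maps to (3.462, 23.821) in the un-rotated model frame. The nearest boundary edge runs (5.00, 0.00)→(5.00, 28.00); distance from the point to it = 1.54 mm. The point is inside the cross-section and 1.54 mm from the nearest boundary — more than the 0.75 mm shell width (3 × 0.25), so it's in the infill interior.

infill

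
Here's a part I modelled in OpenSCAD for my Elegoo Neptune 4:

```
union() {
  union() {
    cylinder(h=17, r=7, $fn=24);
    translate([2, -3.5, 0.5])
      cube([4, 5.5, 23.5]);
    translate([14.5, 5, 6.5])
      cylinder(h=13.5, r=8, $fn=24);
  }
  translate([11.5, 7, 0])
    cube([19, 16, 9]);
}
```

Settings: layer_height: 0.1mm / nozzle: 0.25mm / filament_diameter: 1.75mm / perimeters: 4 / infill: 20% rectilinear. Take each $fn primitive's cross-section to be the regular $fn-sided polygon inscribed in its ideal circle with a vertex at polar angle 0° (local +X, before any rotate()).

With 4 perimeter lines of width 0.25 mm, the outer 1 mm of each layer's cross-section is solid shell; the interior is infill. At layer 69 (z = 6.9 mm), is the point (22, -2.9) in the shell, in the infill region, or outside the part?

At z = 6.9 mm: the r=7 cylinder contributes a regular 24-gon of circumradius 7; the cube at (2, -3.5) (footprint 4×5.5) is included at this height; the r=8 cylinder at (14.5, 5) gives a regular 24-gon of circumradius 8 (constant along its height); Merging all regions: the regions partially overlap (shared area 22.00 mm²), so overlapping operands fuse into one piece — 2 connected regions; the cube at (11.5, 7) is present — its section is the full 19×16 rectangle; Combining (union): the regions partially overlap (shared area 51.24 mm²), so overlapping operands fuse into one piece — 2 connected regions. Overall, the cross-section has 2 separate islands. The nearest boundary edge runs (21.43, 1.00)→(20.16, -0.66); distance from the point to it = 2.90 mm. The point is not inside any of the regions above, so it lies outside the cross-section (2.90 mm from the nearest boundary).

outside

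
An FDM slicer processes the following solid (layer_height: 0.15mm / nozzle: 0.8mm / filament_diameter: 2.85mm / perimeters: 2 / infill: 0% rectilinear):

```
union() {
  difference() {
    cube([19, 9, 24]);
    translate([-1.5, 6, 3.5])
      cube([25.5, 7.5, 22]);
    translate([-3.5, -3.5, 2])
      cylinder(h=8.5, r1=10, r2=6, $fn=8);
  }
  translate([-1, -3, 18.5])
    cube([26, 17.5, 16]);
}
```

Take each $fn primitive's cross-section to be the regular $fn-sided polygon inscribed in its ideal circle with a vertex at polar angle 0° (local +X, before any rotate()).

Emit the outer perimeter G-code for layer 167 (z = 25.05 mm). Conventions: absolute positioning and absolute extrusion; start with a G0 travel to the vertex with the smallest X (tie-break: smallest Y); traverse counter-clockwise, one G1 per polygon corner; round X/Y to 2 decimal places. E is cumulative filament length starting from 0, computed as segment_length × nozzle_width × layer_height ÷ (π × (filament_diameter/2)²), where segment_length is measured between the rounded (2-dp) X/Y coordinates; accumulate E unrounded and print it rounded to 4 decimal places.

At z = 25.05 mm: the cube does not reach this height (z outside [0, 24]); the cube at (-1.5, 6) is present — its section is the full 25.5×7.5 rectangle; the cone at (-3.5, -3.5) is absent (z outside [2, 10.5]); After the difference (first − rest): the first operand is absent here, so nothing remains; the cube at (-1, -3) (footprint 26×17.5) is included at this height; Taking the union: only the 26×17.5 cube at (-1, -3) is present, so the union is just that shape — 1 connected region. The outline is a single polygon with 4 vertices. Extrusion per mm of travel: 0.8 × 0.15 / (π × 1.425²) = 0.018811. Accumulating E over each segment gives final E = 1.6365.

G0 X-1.00 Y-3.00 Z25.05
G1 X25.00 Y-3.00 E0.4891
G1 X25.00 Y14.50 E0.8183
G1 X-1.00 Y14.50 E1.3073
G1 X-1.00 Y-3.00 E1.6365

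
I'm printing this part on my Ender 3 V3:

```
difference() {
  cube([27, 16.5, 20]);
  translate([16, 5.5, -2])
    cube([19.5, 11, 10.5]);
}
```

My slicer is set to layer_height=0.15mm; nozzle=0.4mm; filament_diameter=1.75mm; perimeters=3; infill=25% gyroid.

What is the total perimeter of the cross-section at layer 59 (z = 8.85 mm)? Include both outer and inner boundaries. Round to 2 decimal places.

At z = 8.85 mm: the cube is present — its section is the full 27×16.5 rectangle (perimeter 87.00 mm); the cube at (16, 5.5) does not reach this height (z outside [-2, 8.5]); After the difference (first − rest): none of the subtracted shapes is present at this height, so the 27×16.5 cube is unchanged — boundary = 87.00 mm. Overall, the cross-section is a single solid region. Total boundary length (outer) = 87.00 mm.

87.00 mm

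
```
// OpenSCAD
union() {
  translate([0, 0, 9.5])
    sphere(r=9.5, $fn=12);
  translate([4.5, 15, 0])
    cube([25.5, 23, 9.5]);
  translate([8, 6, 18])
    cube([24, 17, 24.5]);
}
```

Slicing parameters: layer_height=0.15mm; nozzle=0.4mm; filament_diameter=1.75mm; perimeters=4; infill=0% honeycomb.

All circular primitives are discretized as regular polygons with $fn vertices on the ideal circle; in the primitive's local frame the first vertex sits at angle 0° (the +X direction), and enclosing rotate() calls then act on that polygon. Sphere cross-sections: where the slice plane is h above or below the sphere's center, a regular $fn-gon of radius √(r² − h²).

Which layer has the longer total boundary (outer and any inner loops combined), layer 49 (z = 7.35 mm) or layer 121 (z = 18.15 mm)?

Layer 49 (z = 7.35): the r=9.5 sphere contributes a regular 12-gon of circumradius √(9.5²−2.15²) = 9.254 (perimeter = 2·12·9.254·sin(180°/12) = 57.48 mm); the 25.5×23 cube at (4.5, 15) contributes its full rectangle (perimeter 97.00 mm); the cube at (8, 6) is absent (z outside [18, 42.5]); Combining (union): the 2 present regions are separate (no shared area or edge), so areas and boundary lengths simply add and each stays a separate island — boundary = 154.48 mm. So its perimeter = 154.48 mm. Layer 121 (z = 18.15): the sphere: section is a regular 12-gon, circumradius = √(r²−h²) = √(9.5²−8.65²) = 3.928 (perimeter = 2·12·3.928·sin(180°/12) = 24.40 mm); the cube at (4.5, 15) does not reach this height (z outside [0, 9.5]); the cube at (8, 6) (footprint 24×17) is included at this height (perimeter 82.00 mm); Taking the union: the 2 present regions are separate (no shared area or edge), so areas and boundary lengths simply add and each stays a separate island — boundary = 106.40 mm. So its perimeter = 106.40 mm. Layer 49 is larger (154.48 vs 106.40 mm).

layer 49 (z = 7.35 mm)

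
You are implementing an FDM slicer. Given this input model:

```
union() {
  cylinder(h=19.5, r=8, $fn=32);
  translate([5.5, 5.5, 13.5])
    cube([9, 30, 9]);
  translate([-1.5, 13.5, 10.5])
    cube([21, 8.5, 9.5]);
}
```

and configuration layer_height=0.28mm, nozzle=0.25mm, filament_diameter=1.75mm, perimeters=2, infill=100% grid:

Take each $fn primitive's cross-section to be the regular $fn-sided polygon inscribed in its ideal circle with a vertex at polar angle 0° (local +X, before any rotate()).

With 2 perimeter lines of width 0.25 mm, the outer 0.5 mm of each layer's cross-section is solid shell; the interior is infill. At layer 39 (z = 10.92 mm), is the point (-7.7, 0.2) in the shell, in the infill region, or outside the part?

shell

At z = 10.92 mm: the r=8 cylinder contributes a regular 32-gon of circumradius 8; the cube at (5.5, 5.5) is not intersected at this z (z outside [13.5, 22.5]); the 21×8.5 cube at (-1.5, 13.5) contributes its full rectangle; Combining (union): the 2 present regions are separate (no shared area or edge), so areas and boundary lengths simply add and each stays a separate island — 2 connected regions. Overall, the cross-section has 2 separate islands. The nearest boundary edge runs (-8.00, 0.00)→(-7.85, 1.56); distance from the point to it = 0.28 mm. (Shell/infill is judged within the island containing the point — the largest one.) The point is inside the cross-section, 0.28 mm from the nearest boundary — within the 0.5 mm shell band (2 × 0.25).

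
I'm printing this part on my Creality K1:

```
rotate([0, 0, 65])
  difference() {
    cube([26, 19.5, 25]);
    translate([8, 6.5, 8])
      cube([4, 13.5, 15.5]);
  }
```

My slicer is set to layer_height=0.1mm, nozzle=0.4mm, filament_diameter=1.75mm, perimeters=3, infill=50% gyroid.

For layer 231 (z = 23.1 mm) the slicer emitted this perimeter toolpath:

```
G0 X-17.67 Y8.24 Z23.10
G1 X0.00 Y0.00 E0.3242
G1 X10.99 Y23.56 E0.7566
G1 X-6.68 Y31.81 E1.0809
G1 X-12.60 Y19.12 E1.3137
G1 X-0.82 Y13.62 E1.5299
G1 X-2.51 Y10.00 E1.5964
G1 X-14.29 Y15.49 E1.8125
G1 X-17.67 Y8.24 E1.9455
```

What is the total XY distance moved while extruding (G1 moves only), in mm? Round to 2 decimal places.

116.99 mm

Sum the Euclidean lengths of each G1 segment: total = 116.99 mm.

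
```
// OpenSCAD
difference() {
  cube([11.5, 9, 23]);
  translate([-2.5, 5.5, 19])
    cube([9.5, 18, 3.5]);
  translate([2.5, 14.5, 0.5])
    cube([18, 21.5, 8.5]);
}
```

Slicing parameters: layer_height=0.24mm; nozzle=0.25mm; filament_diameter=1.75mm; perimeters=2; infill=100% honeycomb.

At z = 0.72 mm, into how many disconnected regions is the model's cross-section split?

1

At z = 0.72 mm: the cube is present — its section is the full 11.5×9 rectangle; the cube at (-2.5, 5.5) does not reach this height (z outside [19, 22.5]); the cube at (2.5, 14.5) is present — its section is the full 18×21.5 rectangle; After the difference (first − rest): starting from the 11.5×9 cube, the 18×21.5 cube at (2.5, 14.5) misses the remaining region (no effect) — 1 connected region. The result has 1 disconnected region.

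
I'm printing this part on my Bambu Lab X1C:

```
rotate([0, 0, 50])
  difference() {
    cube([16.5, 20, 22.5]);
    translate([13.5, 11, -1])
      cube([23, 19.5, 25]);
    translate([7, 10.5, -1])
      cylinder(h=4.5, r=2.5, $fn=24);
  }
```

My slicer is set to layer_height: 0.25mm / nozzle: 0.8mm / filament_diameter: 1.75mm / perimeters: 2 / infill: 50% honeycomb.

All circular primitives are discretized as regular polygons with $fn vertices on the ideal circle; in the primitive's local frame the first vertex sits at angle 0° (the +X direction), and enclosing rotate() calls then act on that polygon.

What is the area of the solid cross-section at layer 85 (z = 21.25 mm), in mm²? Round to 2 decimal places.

At z = 21.25 mm: the 16.5×20 cube contributes its full rectangle (area 330.00 mm²); the 23×19.5 cube at (13.5, 11) contributes its full rectangle (area 448.50 mm²); the cylinder at (7, 10.5) is not intersected at this z (z outside [-1, 3.5]); After the difference (first − rest): starting from the 16.5×20 cube (330.00 mm²), the 23×19.5 cube at (13.5, 11) partially overlaps it — only the 27.00 mm² overlap (of its 448.50 mm²) is removed, clipping the outline — area = 303.00 mm²; (whole slice rotated 50° about Z — lengths, areas and connectivity unchanged). Overall, the cross-section is a single solid region. Net area = 303.00 mm².

303.00 mm²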